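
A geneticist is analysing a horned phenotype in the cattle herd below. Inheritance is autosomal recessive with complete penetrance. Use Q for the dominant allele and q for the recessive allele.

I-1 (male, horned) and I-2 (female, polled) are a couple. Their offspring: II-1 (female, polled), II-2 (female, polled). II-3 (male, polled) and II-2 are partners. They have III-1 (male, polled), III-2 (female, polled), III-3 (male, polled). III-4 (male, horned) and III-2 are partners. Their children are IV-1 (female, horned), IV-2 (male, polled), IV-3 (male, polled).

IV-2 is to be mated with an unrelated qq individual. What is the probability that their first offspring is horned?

IV-2 is polled so carries Q and received q from III-4 (qq), so IV-2 is Qq.
The cross gives 1/2 Qq : 1/2 qq, so P(offspring is horned) = 1/2.

1/2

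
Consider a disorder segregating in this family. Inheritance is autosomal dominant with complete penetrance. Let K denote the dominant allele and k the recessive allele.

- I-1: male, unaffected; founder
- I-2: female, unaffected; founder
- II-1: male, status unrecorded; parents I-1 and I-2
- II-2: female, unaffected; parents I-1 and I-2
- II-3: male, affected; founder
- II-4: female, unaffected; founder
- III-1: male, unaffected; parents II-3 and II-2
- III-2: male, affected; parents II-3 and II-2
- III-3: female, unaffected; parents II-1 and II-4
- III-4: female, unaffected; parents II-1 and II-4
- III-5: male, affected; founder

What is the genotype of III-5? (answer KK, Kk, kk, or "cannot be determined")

cannot be determined

III-5's phenotype allows KK or Kk, and no parent or child forces a single allele at both positions; consistent genotype assignments exist with III-5 as KK or Kk.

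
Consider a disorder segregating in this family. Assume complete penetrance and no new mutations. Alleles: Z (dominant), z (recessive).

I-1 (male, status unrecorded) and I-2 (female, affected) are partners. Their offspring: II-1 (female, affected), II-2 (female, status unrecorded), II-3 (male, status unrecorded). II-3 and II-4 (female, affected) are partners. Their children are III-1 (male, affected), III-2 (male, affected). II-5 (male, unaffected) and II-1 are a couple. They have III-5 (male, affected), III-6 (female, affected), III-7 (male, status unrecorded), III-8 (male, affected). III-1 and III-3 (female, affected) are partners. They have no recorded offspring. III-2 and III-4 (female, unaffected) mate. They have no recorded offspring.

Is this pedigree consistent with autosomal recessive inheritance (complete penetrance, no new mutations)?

A consistent assignment under autosomal recessive exists: I-1 Zz, I-2 zz, II-1 zz, II-2 Zz, II-3 Zz, II-4 zz, II-5 Zz, III-1 zz, III-2 zz, III-3 zz, III-4 ZZ, III-5 zz, III-6 zz, III-7 Zz, III-8 zz.
In this assignment every recorded phenotype matches its genotype and every non-founder's genotype is obtainable from its parents' genotypes, so the pedigree is consistent.

Yes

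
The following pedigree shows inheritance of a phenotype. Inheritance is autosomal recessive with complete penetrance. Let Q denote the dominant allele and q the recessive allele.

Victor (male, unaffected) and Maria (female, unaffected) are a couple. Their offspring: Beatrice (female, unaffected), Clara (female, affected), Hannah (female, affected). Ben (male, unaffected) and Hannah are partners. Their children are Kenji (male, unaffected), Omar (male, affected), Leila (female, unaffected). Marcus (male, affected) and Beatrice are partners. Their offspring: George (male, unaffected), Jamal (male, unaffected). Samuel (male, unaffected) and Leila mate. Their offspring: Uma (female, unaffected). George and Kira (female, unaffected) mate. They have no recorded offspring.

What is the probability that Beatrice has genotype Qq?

1/3

Victor is unaffected so carries Q and passed q to Clara (qq), so Victor is Qq.
Maria is unaffected so carries Q and passed q to Clara (qq), so Maria is Qq.
Their cross gives offspring ratios 1/4 QQ : 1/2 Qq : 1/4 qq. Conditioning on Beatrice being unaffected, P(Qq) = 1/2 / 3/4 = 2/3 before taking Beatrice's own offspring into account.
Marcus is affected, so Marcus is qq.
Now use Beatrice's offspring. Probability of each recorded status — unaffected son George: 1/2 if Beatrice is Qq, 1 if QQ; unaffected son Jamal: 1/2 if Beatrice is Qq, 1 if QQ.
Bayes: P(Qq) = 2/3·1/4 / (2/3·1/4 + 1/3·1) = 1/3.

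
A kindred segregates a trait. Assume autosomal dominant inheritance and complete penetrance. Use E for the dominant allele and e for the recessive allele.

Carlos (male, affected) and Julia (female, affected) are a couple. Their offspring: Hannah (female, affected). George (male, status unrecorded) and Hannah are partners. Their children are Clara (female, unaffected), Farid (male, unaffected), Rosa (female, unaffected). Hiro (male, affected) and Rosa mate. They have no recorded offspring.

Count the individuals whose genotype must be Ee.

Obligate heterozygotes: Hannah is affected so carries E and passed e to Clara (ee), so Hannah is Ee.
Every other individual is either homozygous by phenotype or has at least one consistent homozygous assignment, so the count is 1.

1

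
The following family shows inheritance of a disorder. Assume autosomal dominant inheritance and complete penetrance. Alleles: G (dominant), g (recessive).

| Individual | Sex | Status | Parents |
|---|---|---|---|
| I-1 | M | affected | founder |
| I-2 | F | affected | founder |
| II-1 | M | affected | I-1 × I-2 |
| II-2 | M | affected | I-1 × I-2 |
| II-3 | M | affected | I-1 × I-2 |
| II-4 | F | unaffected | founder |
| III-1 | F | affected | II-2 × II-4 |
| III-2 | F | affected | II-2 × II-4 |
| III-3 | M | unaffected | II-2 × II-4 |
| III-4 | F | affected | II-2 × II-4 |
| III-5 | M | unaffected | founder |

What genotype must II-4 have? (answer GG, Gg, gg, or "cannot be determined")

gg

II-4 is unaffected, so II-4 is gg.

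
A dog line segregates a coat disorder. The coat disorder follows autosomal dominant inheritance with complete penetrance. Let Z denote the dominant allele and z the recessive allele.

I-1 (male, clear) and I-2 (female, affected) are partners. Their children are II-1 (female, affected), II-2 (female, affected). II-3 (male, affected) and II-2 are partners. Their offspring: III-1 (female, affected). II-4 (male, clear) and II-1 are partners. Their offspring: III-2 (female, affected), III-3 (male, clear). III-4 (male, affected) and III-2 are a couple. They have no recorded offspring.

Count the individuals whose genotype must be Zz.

3

Obligate heterozygotes: II-1 is affected so carries Z and received z from I-1 (zz), so II-1 is Zz; II-2 is affected so carries Z and received z from I-1 (zz), so II-2 is Zz; III-2 is affected so carries Z and received z from II-4 (zz), so III-2 is Zz.
Every other individual is either homozygous by phenotype or has at least one consistent homozygous assignment, so the count is 3.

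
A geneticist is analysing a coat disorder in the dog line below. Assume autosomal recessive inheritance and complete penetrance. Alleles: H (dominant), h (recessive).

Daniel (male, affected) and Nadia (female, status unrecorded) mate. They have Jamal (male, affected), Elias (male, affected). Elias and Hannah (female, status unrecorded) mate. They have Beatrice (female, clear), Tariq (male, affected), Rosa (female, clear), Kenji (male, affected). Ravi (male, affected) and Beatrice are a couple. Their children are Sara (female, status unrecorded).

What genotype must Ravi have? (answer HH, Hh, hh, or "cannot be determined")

hh

Ravi is affected, so Ravi is hh.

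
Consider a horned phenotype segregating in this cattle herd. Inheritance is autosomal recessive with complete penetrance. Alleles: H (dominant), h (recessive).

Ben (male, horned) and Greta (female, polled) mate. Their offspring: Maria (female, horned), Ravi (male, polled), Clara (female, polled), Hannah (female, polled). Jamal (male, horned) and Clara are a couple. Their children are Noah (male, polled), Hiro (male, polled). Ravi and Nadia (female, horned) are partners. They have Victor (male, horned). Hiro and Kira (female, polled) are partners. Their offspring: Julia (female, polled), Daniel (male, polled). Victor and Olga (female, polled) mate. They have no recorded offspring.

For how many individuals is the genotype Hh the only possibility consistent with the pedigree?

6

Obligate heterozygotes: Greta is polled so carries H and passed h to Maria (hh), so Greta is Hh; Ravi is polled so carries H and received h from Ben (hh), so Ravi is Hh; Clara is polled so carries H and received h from Ben (hh), so Clara is Hh; Hannah is polled so carries H and received h from Ben (hh), so Hannah is Hh; Noah is polled so carries H and received h from Jamal (hh), so Noah is Hh; Hiro is polled so carries H and received h from Jamal (hh), so Hiro is Hh.
Every other individual is either homozygous by phenotype or has at least one consistent homozygous assignment, so the count is 6.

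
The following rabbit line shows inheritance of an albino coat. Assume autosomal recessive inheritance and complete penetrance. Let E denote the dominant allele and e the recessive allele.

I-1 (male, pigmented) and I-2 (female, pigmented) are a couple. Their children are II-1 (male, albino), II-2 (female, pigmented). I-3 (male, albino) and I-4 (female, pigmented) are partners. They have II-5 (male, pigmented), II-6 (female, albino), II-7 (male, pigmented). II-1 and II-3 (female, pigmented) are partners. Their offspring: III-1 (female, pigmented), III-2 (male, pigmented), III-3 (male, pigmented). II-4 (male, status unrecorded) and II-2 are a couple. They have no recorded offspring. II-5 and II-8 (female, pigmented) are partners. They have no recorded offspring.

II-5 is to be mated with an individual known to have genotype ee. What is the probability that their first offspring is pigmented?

II-5 is pigmented so carries E and received e from I-3 (ee), so II-5 is Ee.
The cross gives 1/2 Ee : 1/2 ee, so P(offspring is pigmented) = 1/2.

1/2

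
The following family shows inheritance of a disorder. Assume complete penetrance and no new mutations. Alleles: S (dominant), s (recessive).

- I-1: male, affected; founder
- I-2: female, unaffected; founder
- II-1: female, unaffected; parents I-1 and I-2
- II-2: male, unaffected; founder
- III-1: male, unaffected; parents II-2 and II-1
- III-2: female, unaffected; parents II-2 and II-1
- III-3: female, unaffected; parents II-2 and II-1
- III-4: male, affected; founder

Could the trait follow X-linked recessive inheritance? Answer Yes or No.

A consistent assignment under X-linked recessive exists: I-1 X^s Y, I-2 X^S X^S, II-1 X^S X^s, II-2 X^S Y, III-1 X^S Y, III-2 X^S X^S, III-3 X^S X^S, III-4 X^s Y.
In this assignment every recorded phenotype matches its genotype and every non-founder's genotype is obtainable from its parents' genotypes, so the pedigree is consistent.

Yes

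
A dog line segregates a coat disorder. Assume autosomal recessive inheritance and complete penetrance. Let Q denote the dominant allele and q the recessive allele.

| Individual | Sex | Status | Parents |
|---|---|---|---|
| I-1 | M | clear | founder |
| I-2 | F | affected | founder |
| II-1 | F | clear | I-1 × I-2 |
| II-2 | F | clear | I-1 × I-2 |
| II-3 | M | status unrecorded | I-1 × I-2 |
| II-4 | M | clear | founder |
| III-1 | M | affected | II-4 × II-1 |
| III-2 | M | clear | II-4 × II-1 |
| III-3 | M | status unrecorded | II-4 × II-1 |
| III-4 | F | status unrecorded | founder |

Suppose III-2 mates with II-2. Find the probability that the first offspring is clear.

5/6

II-4 is clear so carries Q and passed q to III-1 (qq), so II-4 is Qq.
II-1 is clear so carries Q and received q from I-2 (qq), so II-1 is Qq.
III-2 is a clear offspring of II-4 (Qq) × II-1 (Qq), whose cross gives 1/4 QQ : 1/2 Qq : 1/4 qq; conditioning on being clear, III-2 is QQ with probability 1/3, Qq with probability 2/3.
II-2 is clear so carries Q and received q from I-2 (qq), so II-2 is Qq.
Summing over parental genotype combinations, P(offspring is clear) = 1/3·1 + 2/3·3/4 = 5/6.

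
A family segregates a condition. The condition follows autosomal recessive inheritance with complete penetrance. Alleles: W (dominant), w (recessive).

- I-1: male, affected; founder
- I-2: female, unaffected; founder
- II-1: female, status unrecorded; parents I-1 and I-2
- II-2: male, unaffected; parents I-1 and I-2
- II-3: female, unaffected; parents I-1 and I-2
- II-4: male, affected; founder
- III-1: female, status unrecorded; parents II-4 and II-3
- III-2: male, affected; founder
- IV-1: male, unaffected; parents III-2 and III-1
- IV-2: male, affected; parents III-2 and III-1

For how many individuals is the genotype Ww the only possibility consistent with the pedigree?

4

Obligate heterozygotes: II-2 is unaffected so carries W and received w from I-1 (ww), so II-2 is Ww; II-3 is unaffected so carries W and received w from I-1 (ww), so II-3 is Ww; III-1 passed W to IV-1 (Ww, whose w came from III-2) and received w from II-4 (ww), so III-1 is Ww; IV-1 is unaffected so carries W and received w from III-2 (ww), so IV-1 is Ww.
Every other individual is either homozygous by phenotype or has at least one consistent homozygous assignment, so the count is 4.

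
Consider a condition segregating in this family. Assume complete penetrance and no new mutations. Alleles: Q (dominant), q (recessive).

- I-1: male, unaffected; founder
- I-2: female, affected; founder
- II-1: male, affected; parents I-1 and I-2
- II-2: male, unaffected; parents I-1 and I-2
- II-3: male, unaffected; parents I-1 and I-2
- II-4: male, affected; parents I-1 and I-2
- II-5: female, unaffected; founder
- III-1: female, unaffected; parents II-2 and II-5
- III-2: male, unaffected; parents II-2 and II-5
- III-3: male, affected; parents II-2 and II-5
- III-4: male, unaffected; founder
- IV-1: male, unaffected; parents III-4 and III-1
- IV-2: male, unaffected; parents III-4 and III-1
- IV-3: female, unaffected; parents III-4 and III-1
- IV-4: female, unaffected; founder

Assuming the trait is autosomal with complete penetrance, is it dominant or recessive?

II-2 and II-5 are both unaffected yet have an affected child III-3. Under dominance, an affected child requires at least one affected parent, so the trait cannot be dominant.

recessive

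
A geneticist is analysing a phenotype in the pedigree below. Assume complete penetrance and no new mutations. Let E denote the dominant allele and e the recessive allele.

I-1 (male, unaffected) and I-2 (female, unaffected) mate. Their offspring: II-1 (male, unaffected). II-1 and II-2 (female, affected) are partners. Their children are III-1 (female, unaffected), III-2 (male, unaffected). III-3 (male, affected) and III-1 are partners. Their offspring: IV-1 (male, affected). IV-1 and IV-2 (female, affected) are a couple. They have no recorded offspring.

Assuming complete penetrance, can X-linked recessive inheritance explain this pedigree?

Under X-linked recessive, III-2 (unaffected, male) cannot arise from II-1 (unaffected) × II-2 (affected).

No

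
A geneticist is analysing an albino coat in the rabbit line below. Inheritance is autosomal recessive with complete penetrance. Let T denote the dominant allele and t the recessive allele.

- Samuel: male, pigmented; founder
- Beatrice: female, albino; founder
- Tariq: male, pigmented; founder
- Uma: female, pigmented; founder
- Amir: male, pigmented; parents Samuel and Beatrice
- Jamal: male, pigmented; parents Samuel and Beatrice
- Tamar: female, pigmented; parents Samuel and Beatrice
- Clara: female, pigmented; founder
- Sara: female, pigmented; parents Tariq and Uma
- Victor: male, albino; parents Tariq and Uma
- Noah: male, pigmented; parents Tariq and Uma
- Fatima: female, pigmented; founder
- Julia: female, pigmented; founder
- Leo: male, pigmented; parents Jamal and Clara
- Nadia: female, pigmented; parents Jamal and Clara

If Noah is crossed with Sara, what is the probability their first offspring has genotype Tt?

4/9

Tariq is pigmented so carries T and passed t to Victor (tt), so Tariq is Tt.
Uma is pigmented so carries T and passed t to Victor (tt), so Uma is Tt.
Noah is a pigmented offspring of Tariq (Tt) × Uma (Tt), whose cross gives 1/4 TT : 1/2 Tt : 1/4 tt; conditioning on being pigmented, Noah is TT with probability 1/3, Tt with probability 2/3.
Sara is a pigmented offspring of Tariq (Tt) × Uma (Tt), whose cross gives 1/4 TT : 1/2 Tt : 1/4 tt; conditioning on being pigmented, Sara is TT with probability 1/3, Tt with probability 2/3.
Summing over parental genotype combinations, P(offspring has genotype Tt) = 2/9·1/2 + 2/9·1/2 + 4/9·1/2 = 4/9.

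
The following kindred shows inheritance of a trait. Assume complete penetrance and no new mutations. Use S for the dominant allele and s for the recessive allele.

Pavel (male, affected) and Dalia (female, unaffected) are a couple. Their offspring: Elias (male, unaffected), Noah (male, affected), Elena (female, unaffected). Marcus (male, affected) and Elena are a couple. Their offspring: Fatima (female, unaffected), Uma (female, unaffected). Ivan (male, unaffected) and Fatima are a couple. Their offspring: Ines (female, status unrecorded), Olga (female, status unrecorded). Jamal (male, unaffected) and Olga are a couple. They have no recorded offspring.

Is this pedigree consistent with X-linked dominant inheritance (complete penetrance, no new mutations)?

Under X-linked dominant, Noah (affected, male) cannot arise from Pavel (affected) × Dalia (unaffected).

No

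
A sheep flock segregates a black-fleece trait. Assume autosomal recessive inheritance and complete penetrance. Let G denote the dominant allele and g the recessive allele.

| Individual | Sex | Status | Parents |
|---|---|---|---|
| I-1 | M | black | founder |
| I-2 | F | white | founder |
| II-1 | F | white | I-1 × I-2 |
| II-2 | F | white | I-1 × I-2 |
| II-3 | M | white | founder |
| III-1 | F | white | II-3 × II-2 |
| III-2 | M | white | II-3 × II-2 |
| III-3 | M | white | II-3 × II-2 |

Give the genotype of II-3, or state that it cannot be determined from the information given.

cannot be determined

II-3's phenotype allows GG or Gg, and no parent or child forces a single allele at both positions; consistent genotype assignments exist with II-3 as GG or Gg.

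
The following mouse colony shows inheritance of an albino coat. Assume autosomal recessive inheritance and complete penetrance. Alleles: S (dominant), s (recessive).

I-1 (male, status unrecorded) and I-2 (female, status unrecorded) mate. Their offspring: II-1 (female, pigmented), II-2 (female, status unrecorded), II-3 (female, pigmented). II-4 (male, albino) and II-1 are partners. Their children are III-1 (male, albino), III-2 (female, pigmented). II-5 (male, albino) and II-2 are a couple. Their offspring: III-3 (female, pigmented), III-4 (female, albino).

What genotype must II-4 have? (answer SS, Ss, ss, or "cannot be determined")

ss

II-4 is albino, so II-4 is ss.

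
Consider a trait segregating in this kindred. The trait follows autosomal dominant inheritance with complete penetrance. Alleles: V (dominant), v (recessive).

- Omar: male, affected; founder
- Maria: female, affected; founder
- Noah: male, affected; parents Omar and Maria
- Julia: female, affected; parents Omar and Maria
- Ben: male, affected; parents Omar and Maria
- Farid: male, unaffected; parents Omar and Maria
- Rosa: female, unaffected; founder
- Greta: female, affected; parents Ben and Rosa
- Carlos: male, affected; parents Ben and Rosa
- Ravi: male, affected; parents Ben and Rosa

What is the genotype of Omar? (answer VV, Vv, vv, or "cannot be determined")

From phenotype alone, Omar is VV or Vv.
Omar is affected so carries V and passed v to Farid (vv), so Omar is Vv.

Vv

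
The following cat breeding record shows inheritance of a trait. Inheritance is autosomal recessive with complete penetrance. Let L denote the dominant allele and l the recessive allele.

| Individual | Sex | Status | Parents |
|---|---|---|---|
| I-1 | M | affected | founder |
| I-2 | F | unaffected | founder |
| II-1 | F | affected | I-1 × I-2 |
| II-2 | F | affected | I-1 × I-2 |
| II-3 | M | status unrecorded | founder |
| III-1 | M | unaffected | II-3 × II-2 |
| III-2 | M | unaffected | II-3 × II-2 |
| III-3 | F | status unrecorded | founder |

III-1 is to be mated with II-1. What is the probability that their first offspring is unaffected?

III-1 is unaffected so carries L and received l from II-2 (ll), so III-1 is Ll.
II-1 is affected, so II-1 is ll.
The cross gives 1/2 Ll : 1/2 ll, so P(offspring is unaffected) = 1/2.

1/2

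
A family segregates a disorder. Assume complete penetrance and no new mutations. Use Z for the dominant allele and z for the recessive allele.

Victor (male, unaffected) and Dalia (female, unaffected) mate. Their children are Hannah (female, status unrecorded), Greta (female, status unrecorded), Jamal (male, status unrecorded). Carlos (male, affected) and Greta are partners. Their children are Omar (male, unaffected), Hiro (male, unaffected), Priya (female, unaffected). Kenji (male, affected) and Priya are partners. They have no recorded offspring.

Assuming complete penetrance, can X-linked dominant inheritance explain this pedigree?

No

Under X-linked dominant, Priya (unaffected, female) cannot arise from Carlos (affected) × Greta (unrecorded).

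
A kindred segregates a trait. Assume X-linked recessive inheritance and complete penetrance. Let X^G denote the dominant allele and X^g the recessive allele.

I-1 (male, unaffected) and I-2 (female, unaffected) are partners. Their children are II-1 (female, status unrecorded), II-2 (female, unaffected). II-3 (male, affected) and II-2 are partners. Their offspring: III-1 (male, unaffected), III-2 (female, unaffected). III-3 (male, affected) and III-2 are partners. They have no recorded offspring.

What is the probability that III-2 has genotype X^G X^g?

III-2 is unaffected so carries G and received g from II-3 (X^g Y), so III-2 is X^G X^g, giving P(X^G X^g) = 1.

1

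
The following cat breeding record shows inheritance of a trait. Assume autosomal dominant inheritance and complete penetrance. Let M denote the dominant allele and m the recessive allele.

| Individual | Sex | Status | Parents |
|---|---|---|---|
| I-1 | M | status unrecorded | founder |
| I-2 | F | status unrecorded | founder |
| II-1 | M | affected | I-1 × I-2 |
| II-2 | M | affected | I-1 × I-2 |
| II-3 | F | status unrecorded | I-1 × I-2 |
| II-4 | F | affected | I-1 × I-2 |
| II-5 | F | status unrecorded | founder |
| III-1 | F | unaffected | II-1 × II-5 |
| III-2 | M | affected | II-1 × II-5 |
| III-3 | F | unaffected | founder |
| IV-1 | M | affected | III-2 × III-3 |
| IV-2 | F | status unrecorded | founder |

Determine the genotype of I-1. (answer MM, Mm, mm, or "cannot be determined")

I-1's phenotype is unrecorded, and no parent or child forces a single allele at both positions; consistent genotype assignments exist with I-1 as MM or Mm or mm.

cannot be determined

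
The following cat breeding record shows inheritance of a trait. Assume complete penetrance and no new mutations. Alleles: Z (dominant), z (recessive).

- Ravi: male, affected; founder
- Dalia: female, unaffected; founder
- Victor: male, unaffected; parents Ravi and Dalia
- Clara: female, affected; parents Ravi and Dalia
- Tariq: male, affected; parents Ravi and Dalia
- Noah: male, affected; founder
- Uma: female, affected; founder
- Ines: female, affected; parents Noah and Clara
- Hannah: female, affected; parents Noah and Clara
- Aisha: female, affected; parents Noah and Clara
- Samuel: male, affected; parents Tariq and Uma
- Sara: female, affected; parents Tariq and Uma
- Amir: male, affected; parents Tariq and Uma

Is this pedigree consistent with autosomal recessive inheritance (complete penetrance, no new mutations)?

Yes

A consistent assignment under autosomal recessive exists: Ravi zz, Dalia Zz, Victor Zz, Clara zz, Tariq zz, Noah zz, Uma zz, Ines zz, Hannah zz, Aisha zz, Samuel zz, Sara zz, Amir zz.
In this assignment every recorded phenotype matches its genotype and every non-founder's genotype is obtainable from its parents' genotypes, so the pedigree is consistent.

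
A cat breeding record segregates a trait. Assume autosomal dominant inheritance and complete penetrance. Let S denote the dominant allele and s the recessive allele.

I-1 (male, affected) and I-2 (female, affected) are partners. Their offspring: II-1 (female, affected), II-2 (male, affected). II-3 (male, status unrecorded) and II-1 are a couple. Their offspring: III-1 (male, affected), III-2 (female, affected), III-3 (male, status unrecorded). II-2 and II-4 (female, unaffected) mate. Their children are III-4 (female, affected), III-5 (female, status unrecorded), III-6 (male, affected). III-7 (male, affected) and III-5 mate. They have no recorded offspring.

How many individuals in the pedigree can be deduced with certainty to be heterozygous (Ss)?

2

Obligate heterozygotes: III-4 is affected so carries S and received s from II-4 (ss), so III-4 is Ss; III-6 is affected so carries S and received s from II-4 (ss), so III-6 is Ss.
Every other individual is either homozygous by phenotype or has at least one consistent homozygous assignment, so the count is 2.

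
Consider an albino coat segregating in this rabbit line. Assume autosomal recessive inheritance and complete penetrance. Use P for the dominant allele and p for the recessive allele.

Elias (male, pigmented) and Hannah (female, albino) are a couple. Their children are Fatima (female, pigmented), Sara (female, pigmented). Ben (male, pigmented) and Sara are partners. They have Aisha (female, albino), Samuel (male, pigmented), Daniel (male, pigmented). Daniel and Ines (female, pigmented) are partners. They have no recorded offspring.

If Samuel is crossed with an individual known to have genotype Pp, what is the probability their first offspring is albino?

Ben is pigmented so carries P and passed p to Aisha (pp), so Ben is Pp.
Sara is pigmented so carries P and received p from Hannah (pp), so Sara is Pp.
Samuel is a pigmented offspring of Ben (Pp) × Sara (Pp), whose cross gives 1/4 PP : 1/2 Pp : 1/4 pp; conditioning on being pigmented, Samuel is PP with probability 1/3, Pp with probability 2/3.
Summing over parental genotype combinations, P(offspring is albino) = 2/3·1/4 = 1/6.

1/6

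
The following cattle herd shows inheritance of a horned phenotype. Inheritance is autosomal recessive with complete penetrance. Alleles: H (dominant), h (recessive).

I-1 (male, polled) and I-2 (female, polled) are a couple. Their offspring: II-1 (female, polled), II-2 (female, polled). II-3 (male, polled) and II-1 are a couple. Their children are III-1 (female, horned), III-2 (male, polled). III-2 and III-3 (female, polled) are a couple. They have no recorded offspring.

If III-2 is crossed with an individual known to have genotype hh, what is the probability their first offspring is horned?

1/3

II-3 is polled so carries H and passed h to III-1 (hh), so II-3 is Hh.
II-1 is polled so carries H and passed h to III-1 (hh), so II-1 is Hh.
III-2 is a polled offspring of II-3 (Hh) × II-1 (Hh), whose cross gives 1/4 HH : 1/2 Hh : 1/4 hh; conditioning on being polled, III-2 is HH with probability 1/3, Hh with probability 2/3.
Summing over parental genotype combinations, P(offspring is horned) = 2/3·1/2 = 1/3.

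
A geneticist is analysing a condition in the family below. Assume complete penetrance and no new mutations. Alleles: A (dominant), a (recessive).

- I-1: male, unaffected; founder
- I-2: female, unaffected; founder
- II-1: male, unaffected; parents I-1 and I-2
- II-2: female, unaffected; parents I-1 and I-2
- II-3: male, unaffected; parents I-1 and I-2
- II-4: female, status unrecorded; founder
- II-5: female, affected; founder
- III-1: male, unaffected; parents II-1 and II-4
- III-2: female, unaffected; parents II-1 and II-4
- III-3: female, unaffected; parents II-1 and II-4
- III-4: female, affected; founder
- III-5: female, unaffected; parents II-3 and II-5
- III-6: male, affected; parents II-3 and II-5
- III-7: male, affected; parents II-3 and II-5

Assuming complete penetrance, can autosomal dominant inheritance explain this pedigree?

Yes

A consistent assignment under autosomal dominant exists: I-1 aa, I-2 aa, II-1 aa, II-2 aa, II-3 aa, II-4 Aa, II-5 Aa, III-1 aa, III-2 aa, III-3 aa, III-4 AA, III-5 aa, III-6 Aa, III-7 Aa.
In this assignment every recorded phenotype matches its genotype and every non-founder's genotype is obtainable from its parents' genotypes, so the pedigree is consistent.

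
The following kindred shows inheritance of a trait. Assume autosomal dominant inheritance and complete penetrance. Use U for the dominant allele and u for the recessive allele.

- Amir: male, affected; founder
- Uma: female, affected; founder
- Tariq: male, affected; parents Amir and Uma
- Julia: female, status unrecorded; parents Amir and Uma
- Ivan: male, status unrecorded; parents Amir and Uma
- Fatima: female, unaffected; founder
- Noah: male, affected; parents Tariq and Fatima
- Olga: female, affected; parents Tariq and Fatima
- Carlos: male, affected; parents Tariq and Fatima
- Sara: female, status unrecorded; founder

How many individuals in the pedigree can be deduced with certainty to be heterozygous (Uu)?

3

Obligate heterozygotes: Noah is affected so carries U and received u from Fatima (uu), so Noah is Uu; Olga is affected so carries U and received u from Fatima (uu), so Olga is Uu; Carlos is affected so carries U and received u from Fatima (uu), so Carlos is Uu.
Every other individual is either homozygous by phenotype or has at least one consistent homozygous assignment, so the count is 3.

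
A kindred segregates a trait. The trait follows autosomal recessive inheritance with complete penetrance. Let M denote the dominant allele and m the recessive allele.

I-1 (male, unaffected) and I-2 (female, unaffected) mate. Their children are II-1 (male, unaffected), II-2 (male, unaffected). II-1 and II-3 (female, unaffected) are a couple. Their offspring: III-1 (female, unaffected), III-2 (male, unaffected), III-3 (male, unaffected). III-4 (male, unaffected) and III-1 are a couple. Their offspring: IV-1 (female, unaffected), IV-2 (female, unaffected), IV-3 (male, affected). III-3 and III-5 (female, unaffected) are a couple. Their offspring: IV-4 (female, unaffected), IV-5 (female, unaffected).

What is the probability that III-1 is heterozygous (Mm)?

1

III-1 is unaffected so carries M and passed m to IV-3 (mm), so III-1 is Mm, giving P(Mm) = 1.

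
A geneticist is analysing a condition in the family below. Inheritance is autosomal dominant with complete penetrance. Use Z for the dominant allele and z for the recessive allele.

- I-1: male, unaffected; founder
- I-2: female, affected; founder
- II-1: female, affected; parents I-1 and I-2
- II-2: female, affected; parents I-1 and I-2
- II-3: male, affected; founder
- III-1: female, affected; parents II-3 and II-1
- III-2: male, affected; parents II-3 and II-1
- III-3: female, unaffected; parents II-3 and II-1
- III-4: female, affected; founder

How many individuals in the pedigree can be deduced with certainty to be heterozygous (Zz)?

Obligate heterozygotes: II-1 is affected so carries Z and received z from I-1 (zz), so II-1 is Zz; II-2 is affected so carries Z and received z from I-1 (zz), so II-2 is Zz; II-3 is affected so carries Z and passed z to III-3 (zz), so II-3 is Zz.
Every other individual is either homozygous by phenotype or has at least one consistent homozygous assignment, so the count is 3.

3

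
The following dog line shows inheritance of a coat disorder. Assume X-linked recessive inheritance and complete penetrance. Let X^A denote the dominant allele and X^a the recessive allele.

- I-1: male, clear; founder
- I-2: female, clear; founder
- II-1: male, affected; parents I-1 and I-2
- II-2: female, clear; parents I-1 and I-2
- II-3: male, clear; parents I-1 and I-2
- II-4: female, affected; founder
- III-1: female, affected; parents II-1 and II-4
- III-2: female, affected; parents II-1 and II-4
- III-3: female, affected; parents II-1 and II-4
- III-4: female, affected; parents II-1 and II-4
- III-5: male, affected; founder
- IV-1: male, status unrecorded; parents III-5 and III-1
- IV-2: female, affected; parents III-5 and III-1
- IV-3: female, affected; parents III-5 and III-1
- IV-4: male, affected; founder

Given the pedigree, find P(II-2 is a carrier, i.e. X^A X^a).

1/2

I-1 is clear, so I-1 is X^A Y.
I-2 is clear so carries A and passed a to II-1 (X^a Y), so I-2 is X^A X^a.
Their cross gives offspring ratios 1/2 X^A X^A : 1/2 X^A X^a. Conditioning on II-2 being clear, P(X^A X^a) = 1/2 / 1 = 1/2.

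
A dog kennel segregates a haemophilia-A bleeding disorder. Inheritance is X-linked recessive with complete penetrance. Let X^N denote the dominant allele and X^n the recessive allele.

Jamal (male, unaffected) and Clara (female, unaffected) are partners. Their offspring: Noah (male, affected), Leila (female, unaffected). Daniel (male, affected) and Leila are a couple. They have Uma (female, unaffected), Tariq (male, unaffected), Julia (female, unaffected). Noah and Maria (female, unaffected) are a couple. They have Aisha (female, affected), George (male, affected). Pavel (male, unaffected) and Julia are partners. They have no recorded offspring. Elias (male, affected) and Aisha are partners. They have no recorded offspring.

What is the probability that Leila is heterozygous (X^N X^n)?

1/9

Jamal is unaffected, so Jamal is X^N Y.
Clara is unaffected so carries N and passed n to Noah (X^n Y), so Clara is X^N X^n.
Their cross gives offspring ratios 1/2 X^N X^N : 1/2 X^N X^n. Conditioning on Leila being unaffected, P(X^N X^n) = 1/2 / 1 = 1/2 before taking Leila's own offspring into account.
Daniel is affected, so Daniel is X^n Y.
Now use Leila's offspring. Probability of each recorded status — unaffected daughter Uma: 1/2 if Leila is X^N X^n, 1 if X^N X^N; unaffected son Tariq: 1/2 if Leila is X^N X^n, 1 if X^N X^N; unaffected daughter Julia: 1/2 if Leila is X^N X^n, 1 if X^N X^N.
Bayes: P(X^N X^n) = 1/2·1/8 / (1/2·1/8 + 1/2·1) = 1/9.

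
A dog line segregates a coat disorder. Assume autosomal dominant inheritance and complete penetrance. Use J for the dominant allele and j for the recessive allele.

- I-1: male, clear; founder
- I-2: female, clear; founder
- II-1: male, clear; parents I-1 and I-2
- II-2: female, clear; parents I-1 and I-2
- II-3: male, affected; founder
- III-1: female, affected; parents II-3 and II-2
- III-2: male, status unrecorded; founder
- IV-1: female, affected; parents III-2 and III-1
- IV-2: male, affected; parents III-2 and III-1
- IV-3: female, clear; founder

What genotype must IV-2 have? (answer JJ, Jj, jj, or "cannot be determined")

IV-2's phenotype allows JJ or Jj, and no parent or child forces a single allele at both positions; consistent genotype assignments exist with IV-2 as JJ or Jj.

cannot be determined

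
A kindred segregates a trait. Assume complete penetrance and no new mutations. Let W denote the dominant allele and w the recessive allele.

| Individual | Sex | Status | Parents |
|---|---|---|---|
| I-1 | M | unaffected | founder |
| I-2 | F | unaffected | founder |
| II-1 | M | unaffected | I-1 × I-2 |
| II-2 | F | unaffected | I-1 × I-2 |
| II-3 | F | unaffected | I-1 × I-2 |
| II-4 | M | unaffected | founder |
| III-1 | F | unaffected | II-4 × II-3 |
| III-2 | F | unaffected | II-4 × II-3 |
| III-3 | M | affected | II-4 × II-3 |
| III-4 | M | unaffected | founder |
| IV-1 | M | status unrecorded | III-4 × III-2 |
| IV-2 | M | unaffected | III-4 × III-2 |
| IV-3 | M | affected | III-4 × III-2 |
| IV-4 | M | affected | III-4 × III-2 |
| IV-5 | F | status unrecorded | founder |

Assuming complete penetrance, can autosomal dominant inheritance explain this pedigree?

No

Under autosomal dominant, III-3 (affected, male) cannot arise from II-4 (unaffected) × II-3 (unaffected).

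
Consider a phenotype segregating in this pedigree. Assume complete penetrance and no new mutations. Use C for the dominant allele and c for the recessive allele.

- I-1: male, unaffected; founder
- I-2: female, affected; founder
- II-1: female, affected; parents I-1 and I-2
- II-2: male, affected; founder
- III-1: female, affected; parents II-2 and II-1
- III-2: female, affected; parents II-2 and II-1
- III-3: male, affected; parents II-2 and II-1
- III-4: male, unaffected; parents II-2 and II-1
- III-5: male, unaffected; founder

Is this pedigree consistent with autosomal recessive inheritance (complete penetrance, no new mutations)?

Under autosomal recessive, III-4 (unaffected, male) cannot arise from II-2 (affected) × II-1 (affected).

No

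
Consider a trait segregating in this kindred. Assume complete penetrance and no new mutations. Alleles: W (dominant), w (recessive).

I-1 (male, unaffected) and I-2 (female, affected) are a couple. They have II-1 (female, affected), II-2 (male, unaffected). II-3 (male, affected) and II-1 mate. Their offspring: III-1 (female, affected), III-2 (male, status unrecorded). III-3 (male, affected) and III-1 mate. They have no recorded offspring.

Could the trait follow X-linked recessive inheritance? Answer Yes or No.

Under X-linked recessive, II-1 (affected, female) cannot arise from I-1 (unaffected) × I-2 (affected).

No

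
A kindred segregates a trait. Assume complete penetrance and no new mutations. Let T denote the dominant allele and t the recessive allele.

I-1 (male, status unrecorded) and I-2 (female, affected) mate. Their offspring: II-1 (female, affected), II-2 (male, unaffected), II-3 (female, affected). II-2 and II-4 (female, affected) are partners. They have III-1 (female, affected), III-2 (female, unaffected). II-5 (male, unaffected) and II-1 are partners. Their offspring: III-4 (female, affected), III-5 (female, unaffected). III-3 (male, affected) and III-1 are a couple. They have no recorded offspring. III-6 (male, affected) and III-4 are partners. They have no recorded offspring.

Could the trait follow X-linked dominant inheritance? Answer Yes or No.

Yes

A consistent assignment under X-linked dominant exists: I-1 X^T Y, I-2 X^T X^t, II-1 X^T X^t, II-2 X^t Y, II-3 X^T X^T, II-4 X^T X^t, II-5 X^t Y, III-1 X^T X^t, III-2 X^t X^t, III-3 X^T Y, III-4 X^T X^t, III-5 X^t X^t, III-6 X^T Y.
In this assignment every recorded phenotype matches its genotype and every non-founder's genotype is obtainable from its parents' genotypes, so the pedigree is consistent.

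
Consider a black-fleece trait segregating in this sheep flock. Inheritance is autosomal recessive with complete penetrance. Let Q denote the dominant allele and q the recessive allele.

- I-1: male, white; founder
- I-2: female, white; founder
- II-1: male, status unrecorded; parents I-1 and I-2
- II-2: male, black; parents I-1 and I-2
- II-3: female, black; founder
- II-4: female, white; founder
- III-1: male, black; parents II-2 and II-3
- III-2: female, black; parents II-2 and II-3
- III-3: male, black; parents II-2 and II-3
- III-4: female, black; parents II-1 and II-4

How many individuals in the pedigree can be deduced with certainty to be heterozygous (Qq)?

Obligate heterozygotes: I-1 is white so carries Q and passed q to II-2 (qq), so I-1 is Qq; I-2 is white so carries Q and passed q to II-2 (qq), so I-2 is Qq; II-4 is white so carries Q and passed q to III-4 (qq), so II-4 is Qq.
Every other individual is either homozygous by phenotype or has at least one consistent homozygous assignment, so the count is 3.

3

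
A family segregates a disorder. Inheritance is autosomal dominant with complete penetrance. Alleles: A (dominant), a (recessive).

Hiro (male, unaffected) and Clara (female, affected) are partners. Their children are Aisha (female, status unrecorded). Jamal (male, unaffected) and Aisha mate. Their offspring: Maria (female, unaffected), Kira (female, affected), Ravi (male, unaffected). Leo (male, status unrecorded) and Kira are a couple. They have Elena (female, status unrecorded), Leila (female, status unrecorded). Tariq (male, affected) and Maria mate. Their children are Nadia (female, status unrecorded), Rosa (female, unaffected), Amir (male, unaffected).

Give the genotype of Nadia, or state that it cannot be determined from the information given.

cannot be determined

Nadia's phenotype is unrecorded, and no parent or child forces a single allele at both positions; consistent genotype assignments exist with Nadia as Aa or aa.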